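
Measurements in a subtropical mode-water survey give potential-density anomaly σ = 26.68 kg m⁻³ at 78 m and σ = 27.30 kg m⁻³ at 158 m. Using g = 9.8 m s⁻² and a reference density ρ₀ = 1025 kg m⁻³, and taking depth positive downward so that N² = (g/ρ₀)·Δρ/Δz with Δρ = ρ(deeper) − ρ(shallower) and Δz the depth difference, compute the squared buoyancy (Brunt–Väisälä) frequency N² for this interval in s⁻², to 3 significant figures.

Δρ = 1027.30 − 1026.68 = 0.62 kg m⁻³ over Δz = 158 − 78 = 80 m.
N² = (9.8/1025) × (0.62/80) = 7.4098 × 10⁻⁵ s⁻² ≈ 7.41 × 10⁻⁵ s⁻².

7.41 × 10⁻⁵ s⁻²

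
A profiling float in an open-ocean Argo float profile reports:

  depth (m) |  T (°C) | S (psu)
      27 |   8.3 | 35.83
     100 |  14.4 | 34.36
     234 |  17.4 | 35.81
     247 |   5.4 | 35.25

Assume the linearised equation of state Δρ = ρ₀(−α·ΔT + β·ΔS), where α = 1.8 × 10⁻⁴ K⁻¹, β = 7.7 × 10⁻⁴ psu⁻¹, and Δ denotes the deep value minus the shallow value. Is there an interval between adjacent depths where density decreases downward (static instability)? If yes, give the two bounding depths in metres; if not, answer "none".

27–100 m

Evaluate Δρ/ρ₀ = −αΔT + βΔS across each adjacent pair:
  27–100 m: −αΔT+βΔS = −(1.8 × 10⁻⁴)(+6.1)+(7.7 × 10⁻⁴)(-1.47) = -2.2 × 10⁻³ → UNSTABLE
  100–234 m: −αΔT+βΔS = −(1.8 × 10⁻⁴)(+3.0)+(7.7 × 10⁻⁴)(+1.45) = 5.8 × 10⁻⁴ → stable
  234–247 m: −αΔT+βΔS = −(1.8 × 10⁻⁴)(-12.0)+(7.7 × 10⁻⁴)(-0.56) = 1.7 × 10⁻³ → stable
The 27–100 m interval has Δρ < 0: lighter water underlies denser water.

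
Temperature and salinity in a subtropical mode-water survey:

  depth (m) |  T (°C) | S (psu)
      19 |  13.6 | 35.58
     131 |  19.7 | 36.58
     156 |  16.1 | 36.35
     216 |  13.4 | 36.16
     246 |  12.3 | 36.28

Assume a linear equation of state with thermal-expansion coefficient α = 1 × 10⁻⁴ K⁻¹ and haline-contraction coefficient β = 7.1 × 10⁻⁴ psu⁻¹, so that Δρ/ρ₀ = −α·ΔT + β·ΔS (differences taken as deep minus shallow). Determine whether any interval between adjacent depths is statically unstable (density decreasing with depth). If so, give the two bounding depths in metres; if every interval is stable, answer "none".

none

Evaluate Δρ/ρ₀ = −αΔT + βΔS across each adjacent pair:
  19–131 m: −αΔT+βΔS = −(1 × 10⁻⁴)(+6.1)+(7.1 × 10⁻⁴)(+1.00) = 1.0 × 10⁻⁴ → stable
  131–156 m: −αΔT+βΔS = −(1 × 10⁻⁴)(-3.6)+(7.1 × 10⁻⁴)(-0.23) = 2.0 × 10⁻⁴ → stable
  156–216 m: −αΔT+βΔS = −(1 × 10⁻⁴)(-2.7)+(7.1 × 10⁻⁴)(-0.19) = 1.4 × 10⁻⁴ → stable
  216–246 m: −αΔT+βΔS = −(1 × 10⁻⁴)(-1.1)+(7.1 × 10⁻⁴)(+0.12) = 2.0 × 10⁻⁴ → stable
Every interval has Δρ > 0: the column is stably stratified throughout.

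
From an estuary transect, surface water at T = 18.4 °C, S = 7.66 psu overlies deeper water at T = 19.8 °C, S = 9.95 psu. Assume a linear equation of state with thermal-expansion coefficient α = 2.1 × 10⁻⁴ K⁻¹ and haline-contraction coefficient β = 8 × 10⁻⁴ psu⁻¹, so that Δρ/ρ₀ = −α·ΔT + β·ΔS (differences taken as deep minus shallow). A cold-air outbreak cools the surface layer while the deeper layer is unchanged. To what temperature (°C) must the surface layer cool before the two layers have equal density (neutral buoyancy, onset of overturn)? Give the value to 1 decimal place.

Neutral buoyancy requires Δρ = 0, i.e. −α(T_deep − T_surf′) + β(S_deep − S_surf) = 0.
T_surf′ = T_deep − (β/α)·ΔS = 19.8 − (8 × 10⁻⁴/2.1 × 10⁻⁴)·(+2.29) = 11.076 °C.
Cooling required: 18.4 − (11.076) = 7.324 °C.

11.1 °C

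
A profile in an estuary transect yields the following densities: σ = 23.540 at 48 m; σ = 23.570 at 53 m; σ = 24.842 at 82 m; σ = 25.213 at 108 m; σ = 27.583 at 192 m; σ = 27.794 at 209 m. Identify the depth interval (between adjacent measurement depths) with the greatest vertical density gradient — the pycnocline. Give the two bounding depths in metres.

Compute the density gradient over each adjacent pair:
  48–53 m: Δρ/Δz = 0.030/5 = 6.0 × 10⁻³ kg m⁻⁴
  53–82 m: Δρ/Δz = 1.272/29 = 0.044 kg m⁻⁴
  82–108 m: Δρ/Δz = 0.371/26 = 0.014 kg m⁻⁴
  108–192 m: Δρ/Δz = 2.370/84 = 0.028 kg m⁻⁴
  192–209 m: Δρ/Δz = 0.211/17 = 0.012 kg m⁻⁴
The largest gradient is in the 53–82 m interval — the pycnocline.

53–82 m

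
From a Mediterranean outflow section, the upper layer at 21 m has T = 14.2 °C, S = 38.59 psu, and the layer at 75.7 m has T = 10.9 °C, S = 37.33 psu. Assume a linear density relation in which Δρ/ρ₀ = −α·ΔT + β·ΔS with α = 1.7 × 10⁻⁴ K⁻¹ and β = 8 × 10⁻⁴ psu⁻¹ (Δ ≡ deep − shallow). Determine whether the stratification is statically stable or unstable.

ΔT = 10.9 − 14.2 = -3.3 K and ΔS = 37.33 − 38.59 = -1.26 psu (deep − shallow).
−αΔT = 5.61 × 10⁻⁴; βΔS = -1.008 × 10⁻³; sum Δρ/ρ₀ = -4.47 × 10⁻⁴.
Δρ/ρ₀ < 0, so Δρ < 0: deeper water is lighter → statically unstable; the column would overturn.

unstable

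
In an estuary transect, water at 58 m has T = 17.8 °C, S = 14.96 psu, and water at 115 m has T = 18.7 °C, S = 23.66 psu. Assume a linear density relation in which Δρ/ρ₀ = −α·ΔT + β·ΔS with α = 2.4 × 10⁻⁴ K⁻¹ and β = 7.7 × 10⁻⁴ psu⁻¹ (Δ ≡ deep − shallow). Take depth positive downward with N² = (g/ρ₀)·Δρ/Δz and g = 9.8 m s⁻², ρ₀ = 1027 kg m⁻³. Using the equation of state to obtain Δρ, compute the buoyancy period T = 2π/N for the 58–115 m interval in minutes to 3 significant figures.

3.14 min

ΔT = +0.9 K, ΔS = +8.70 psu (deep − shallow).
Δρ/ρ₀ = −αΔT + βΔS = -2.16 × 10⁻⁴ + 6.699 × 10⁻³ = 6.483 × 10⁻³, so Δρ ≈ 6.658 kg m⁻³.
N² = (g/ρ₀)·Δρ/Δz = g·(Δρ/ρ₀)/Δz = 9.8 × 6.483 × 10⁻³ / 57 = 1.1146 × 10⁻³ s⁻².
N = √(1.1146 × 10⁻³) = 0.033386 rad s⁻¹ → T = 2π/N = 188.20 s = 3.1367 min ≈ 3.14 min.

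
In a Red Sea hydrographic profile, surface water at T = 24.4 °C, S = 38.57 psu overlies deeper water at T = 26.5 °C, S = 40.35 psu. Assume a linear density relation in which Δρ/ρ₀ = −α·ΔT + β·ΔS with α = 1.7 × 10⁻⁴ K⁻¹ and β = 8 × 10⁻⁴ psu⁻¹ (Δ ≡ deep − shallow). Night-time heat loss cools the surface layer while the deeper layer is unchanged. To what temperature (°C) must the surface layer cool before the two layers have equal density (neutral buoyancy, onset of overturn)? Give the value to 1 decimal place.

18.1 °C

Neutral buoyancy requires Δρ = 0, i.e. −α(T_deep − T_surf′) + β(S_deep − S_surf) = 0.
T_surf′ = T_deep − (β/α)·ΔS = 26.5 − (8 × 10⁻⁴/1.7 × 10⁻⁴)·(+1.78) = 18.124 °C.
Cooling required: 24.4 − (18.124) = 6.276 °C.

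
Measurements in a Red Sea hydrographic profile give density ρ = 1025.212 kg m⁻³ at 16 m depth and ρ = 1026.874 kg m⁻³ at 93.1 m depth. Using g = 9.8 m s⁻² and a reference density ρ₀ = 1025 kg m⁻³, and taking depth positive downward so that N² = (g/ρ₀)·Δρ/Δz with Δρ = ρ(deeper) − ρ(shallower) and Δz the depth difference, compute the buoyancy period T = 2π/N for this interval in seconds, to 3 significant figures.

438 s

Δρ = 1026.874 − 1025.212 = 1.662 kg m⁻³ over Δz = 93.1 − 16 = 77.1 m.
N² = (9.8/1025) × (1.662/77.1) = 2.0610 × 10⁻⁴ s⁻².
N = √(2.0610 × 10⁻⁴) = 0.014356 rad s⁻¹, so T = 2π/N = 437.67 s ≈ 438 s.
Since Δρ > 0 the layer is stably stratified.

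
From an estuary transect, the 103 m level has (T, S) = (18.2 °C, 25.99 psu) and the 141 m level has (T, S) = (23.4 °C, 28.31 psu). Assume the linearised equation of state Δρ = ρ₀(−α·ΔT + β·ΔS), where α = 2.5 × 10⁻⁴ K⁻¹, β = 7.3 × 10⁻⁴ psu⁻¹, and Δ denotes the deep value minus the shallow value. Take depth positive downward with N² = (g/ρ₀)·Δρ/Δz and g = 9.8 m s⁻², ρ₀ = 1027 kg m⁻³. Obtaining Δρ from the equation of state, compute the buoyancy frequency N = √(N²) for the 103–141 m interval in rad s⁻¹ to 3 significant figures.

0.0101 rad s⁻¹

ΔT = +5.2 K, ΔS = +2.32 psu (deep − shallow).
Δρ/ρ₀ = −αΔT + βΔS = -1.30 × 10⁻³ + 1.6936 × 10⁻³ = 3.936 × 10⁻⁴, so Δρ ≈ 0.4042 kg m⁻³.
N² = (g/ρ₀)·Δρ/Δz = g·(Δρ/ρ₀)/Δz = 9.8 × 3.936 × 10⁻⁴ / 38 = 1.0151 × 10⁻⁴ s⁻².
N = √(1.0151 × 10⁻⁴) = 0.010075 rad s⁻¹ ≈ 0.0101 rad s⁻¹.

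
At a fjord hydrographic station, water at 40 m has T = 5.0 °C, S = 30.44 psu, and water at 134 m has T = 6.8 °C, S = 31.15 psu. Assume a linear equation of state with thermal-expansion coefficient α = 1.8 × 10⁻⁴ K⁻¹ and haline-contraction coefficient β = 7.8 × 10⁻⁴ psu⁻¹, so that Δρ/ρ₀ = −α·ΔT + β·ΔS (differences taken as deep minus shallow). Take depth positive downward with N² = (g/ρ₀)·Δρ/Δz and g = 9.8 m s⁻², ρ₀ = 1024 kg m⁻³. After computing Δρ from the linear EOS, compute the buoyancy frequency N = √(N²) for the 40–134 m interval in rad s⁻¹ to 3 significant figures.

ΔT = +1.8 K, ΔS = +0.71 psu (deep − shallow).
Δρ/ρ₀ = −αΔT + βΔS = -3.24 × 10⁻⁴ + 5.538 × 10⁻⁴ = 2.298 × 10⁻⁴, so Δρ ≈ 0.2353 kg m⁻³.
N² = (g/ρ₀)·Δρ/Δz = g·(Δρ/ρ₀)/Δz = 9.8 × 2.298 × 10⁻⁴ / 94 = 2.3958 × 10⁻⁵ s⁻².
N = √(2.3958 × 10⁻⁵) = 4.8947 × 10⁻³ rad s⁻¹ ≈ 4.89 × 10⁻³ rad s⁻¹.

4.89 × 10⁻³ rad s⁻¹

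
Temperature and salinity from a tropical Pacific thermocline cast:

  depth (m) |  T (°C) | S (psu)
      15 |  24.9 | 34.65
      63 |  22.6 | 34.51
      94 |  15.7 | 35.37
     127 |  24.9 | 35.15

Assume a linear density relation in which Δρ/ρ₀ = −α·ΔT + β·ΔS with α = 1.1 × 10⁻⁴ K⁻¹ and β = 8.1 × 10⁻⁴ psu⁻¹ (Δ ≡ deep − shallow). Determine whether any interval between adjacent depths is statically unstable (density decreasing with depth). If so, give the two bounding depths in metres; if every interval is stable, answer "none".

94–127 m

Evaluate Δρ/ρ₀ = −αΔT + βΔS across each adjacent pair:
  15–63 m: −αΔT+βΔS = −(1.1 × 10⁻⁴)(-2.3)+(8.1 × 10⁻⁴)(-0.14) = 1.4 × 10⁻⁴ → stable
  63–94 m: −αΔT+βΔS = −(1.1 × 10⁻⁴)(-6.9)+(8.1 × 10⁻⁴)(+0.86) = 1.5 × 10⁻³ → stable
  94–127 m: −αΔT+βΔS = −(1.1 × 10⁻⁴)(+9.2)+(8.1 × 10⁻⁴)(-0.22) = -1.2 × 10⁻³ → UNSTABLE
The 94–127 m interval has Δρ < 0: lighter water underlies denser water.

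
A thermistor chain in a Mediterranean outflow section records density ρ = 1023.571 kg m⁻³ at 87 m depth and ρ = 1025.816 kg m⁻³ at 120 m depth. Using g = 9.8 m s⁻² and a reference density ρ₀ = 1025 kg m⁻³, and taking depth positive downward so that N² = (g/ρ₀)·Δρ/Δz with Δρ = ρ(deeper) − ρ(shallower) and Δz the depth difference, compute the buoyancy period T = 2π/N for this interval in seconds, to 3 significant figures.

Δρ = 1025.816 − 1023.571 = 2.245 kg m⁻³ over Δz = 120 − 87 = 33 m.
N² = (9.8/1025) × (2.245/33) = 6.5044 × 10⁻⁴ s⁻².
N = √(6.5044 × 10⁻⁴) = 0.025504 rad s⁻¹, so T = 2π/N = 246.36 s ≈ 246 s.

246 s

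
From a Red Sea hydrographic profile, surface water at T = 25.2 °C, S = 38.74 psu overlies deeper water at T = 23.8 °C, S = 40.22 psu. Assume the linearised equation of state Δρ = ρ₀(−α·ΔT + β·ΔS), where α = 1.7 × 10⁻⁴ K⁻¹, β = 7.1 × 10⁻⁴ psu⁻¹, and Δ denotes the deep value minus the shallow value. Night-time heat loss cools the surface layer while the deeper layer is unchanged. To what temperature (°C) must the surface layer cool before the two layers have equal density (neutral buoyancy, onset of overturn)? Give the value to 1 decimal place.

17.6 °C

Neutral buoyancy requires Δρ = 0, i.e. −α(T_deep − T_surf′) + β(S_deep − S_surf) = 0.
T_surf′ = T_deep − (β/α)·ΔS = 23.8 − (7.1 × 10⁻⁴/1.7 × 10⁻⁴)·(+1.48) = 17.619 °C.
Cooling required: 25.2 − (17.619) = 7.581 °C.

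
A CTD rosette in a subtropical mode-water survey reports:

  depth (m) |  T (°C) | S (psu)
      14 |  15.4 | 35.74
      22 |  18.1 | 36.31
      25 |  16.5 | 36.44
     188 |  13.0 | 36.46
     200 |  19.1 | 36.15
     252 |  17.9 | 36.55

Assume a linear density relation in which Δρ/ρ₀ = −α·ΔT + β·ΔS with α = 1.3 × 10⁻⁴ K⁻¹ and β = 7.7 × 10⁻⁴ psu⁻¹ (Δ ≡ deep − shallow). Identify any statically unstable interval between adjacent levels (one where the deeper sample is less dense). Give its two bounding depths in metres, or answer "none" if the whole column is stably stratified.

188–200 m

Evaluate Δρ/ρ₀ = −αΔT + βΔS across each adjacent pair:
  14–22 m: −αΔT+βΔS = −(1.3 × 10⁻⁴)(+2.7)+(7.7 × 10⁻⁴)(+0.57) = 8.8 × 10⁻⁵ → stable
  22–25 m: −αΔT+βΔS = −(1.3 × 10⁻⁴)(-1.6)+(7.7 × 10⁻⁴)(+0.13) = 3.1 × 10⁻⁴ → stable
  25–188 m: −αΔT+βΔS = −(1.3 × 10⁻⁴)(-3.5)+(7.7 × 10⁻⁴)(+0.02) = 4.7 × 10⁻⁴ → stable
  188–200 m: −αΔT+βΔS = −(1.3 × 10⁻⁴)(+6.1)+(7.7 × 10⁻⁴)(-0.31) = -1.0 × 10⁻³ → UNSTABLE
  200–252 m: −αΔT+βΔS = −(1.3 × 10⁻⁴)(-1.2)+(7.7 × 10⁻⁴)(+0.40) = 4.6 × 10⁻⁴ → stable
The 188–200 m interval has Δρ < 0: lighter water underlies denser water.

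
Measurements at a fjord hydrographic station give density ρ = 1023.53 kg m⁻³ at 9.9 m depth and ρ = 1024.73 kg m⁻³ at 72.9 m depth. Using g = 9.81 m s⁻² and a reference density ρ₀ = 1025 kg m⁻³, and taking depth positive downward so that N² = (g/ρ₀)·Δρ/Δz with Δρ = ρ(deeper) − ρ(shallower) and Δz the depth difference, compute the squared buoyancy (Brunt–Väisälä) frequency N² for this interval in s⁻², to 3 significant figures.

1.82 × 10⁻⁴ s⁻²

Δρ = 1024.73 − 1023.53 = 1.20 kg m⁻³ over Δz = 72.9 − 9.9 = 63 m.
N² = (9.81/1025) × (1.20/63) = 1.8230 × 10⁻⁴ s⁻² ≈ 1.82 × 10⁻⁴ s⁻².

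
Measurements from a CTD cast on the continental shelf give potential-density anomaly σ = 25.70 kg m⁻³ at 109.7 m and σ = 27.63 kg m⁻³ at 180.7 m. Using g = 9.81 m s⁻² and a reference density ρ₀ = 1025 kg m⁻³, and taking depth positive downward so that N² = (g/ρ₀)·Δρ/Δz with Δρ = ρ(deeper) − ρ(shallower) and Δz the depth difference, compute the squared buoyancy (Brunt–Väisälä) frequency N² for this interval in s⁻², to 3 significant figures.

Δρ = 1027.63 − 1025.70 = 1.93 kg m⁻³ over Δz = 180.7 − 109.7 = 71 m.
N² = (9.81/1025) × (1.93/71) = 2.6016 × 10⁻⁴ s⁻² ≈ 2.60 × 10⁻⁴ s⁻².
Since Δρ > 0 the layer is stably stratified.

2.60 × 10⁻⁴ s⁻²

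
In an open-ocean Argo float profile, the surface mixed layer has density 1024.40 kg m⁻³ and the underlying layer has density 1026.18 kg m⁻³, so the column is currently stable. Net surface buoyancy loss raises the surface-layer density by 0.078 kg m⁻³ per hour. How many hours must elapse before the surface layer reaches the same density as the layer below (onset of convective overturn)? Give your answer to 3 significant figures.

22.8 hours

Density deficit of the surface layer: 1026.18 − 1024.40 = 1.78 kg m⁻³.
Required change = 1.78 / 0.078 = 22.8 hours.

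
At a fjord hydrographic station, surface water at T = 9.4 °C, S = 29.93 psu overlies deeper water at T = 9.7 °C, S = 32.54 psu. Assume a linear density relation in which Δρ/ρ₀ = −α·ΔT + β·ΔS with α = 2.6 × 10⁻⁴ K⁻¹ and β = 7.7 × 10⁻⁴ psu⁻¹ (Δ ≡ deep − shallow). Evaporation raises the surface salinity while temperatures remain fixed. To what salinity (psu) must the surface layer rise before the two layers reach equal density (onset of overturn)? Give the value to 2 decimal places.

32.44 psu

Neutral buoyancy requires −α(T_deep − T_surf) + β(S_deep − S_surf′) = 0.
S_surf′ = S_deep − (α/β)·ΔT = 32.54 − (2.6 × 10⁻⁴/7.7 × 10⁻⁴)·(+0.3) = 32.4387 psu.
Increase required: 32.4387 − 29.93 = 2.5087 psu.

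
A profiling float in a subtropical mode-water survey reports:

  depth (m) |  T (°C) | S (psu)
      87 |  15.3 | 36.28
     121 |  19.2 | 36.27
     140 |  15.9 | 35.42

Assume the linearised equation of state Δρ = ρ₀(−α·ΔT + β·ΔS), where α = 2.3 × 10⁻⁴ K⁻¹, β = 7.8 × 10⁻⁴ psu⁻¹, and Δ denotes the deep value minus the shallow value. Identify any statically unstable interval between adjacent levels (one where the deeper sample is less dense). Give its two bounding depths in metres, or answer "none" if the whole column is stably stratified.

Evaluate Δρ/ρ₀ = −αΔT + βΔS across each adjacent pair:
  87–121 m: −αΔT+βΔS = −(2.3 × 10⁻⁴)(+3.9)+(7.8 × 10⁻⁴)(-0.01) = -9.0 × 10⁻⁴ → UNSTABLE
  121–140 m: −αΔT+βΔS = −(2.3 × 10⁻⁴)(-3.3)+(7.8 × 10⁻⁴)(-0.85) = 9.6 × 10⁻⁵ → stable
The 87–121 m interval has Δρ < 0: lighter water underlies denser water.

87–121 m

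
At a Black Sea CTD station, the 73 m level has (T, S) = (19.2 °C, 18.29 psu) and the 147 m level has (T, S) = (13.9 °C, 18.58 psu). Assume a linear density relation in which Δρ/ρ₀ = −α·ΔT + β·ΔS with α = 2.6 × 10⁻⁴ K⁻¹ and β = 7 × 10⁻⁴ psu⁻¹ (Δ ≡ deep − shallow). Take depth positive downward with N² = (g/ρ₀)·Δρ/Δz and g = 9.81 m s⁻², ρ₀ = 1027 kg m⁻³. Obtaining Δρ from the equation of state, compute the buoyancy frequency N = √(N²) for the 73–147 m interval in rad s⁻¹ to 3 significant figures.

ΔT = -5.3 K, ΔS = +0.29 psu (deep − shallow).
Δρ/ρ₀ = −αΔT + βΔS = 1.378 × 10⁻³ + 2.03 × 10⁻⁴ = 1.581 × 10⁻³, so Δρ ≈ 1.624 kg m⁻³.
N² = (g/ρ₀)·Δρ/Δz = g·(Δρ/ρ₀)/Δz = 9.81 × 1.581 × 10⁻³ / 74 = 2.0959 × 10⁻⁴ s⁻².
N = √(2.0959 × 10⁻⁴) = 0.014477 rad s⁻¹ ≈ 0.0145 rad s⁻¹.

0.0145 rad s⁻¹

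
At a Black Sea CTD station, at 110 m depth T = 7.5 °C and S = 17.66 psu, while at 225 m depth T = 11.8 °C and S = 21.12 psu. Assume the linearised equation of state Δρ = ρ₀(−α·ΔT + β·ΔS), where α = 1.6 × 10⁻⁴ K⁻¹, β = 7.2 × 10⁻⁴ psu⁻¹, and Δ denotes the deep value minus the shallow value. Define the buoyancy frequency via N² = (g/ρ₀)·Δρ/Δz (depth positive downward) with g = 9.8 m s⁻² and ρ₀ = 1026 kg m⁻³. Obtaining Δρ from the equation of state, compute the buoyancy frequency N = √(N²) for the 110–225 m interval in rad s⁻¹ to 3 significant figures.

0.0124 rad s⁻¹

ΔT = +4.3 K, ΔS = +3.46 psu (deep − shallow).
Δρ/ρ₀ = −αΔT + βΔS = -6.88 × 10⁻⁴ + 2.4912 × 10⁻³ = 1.8032 × 10⁻³, so Δρ ≈ 1.850 kg m⁻³.
N² = (g/ρ₀)·Δρ/Δz = g·(Δρ/ρ₀)/Δz = 9.8 × 1.8032 × 10⁻³ / 115 = 1.5366 × 10⁻⁴ s⁻².
N = √(1.5366 × 10⁻⁴) = 0.012396 rad s⁻¹ ≈ 0.0124 rad s⁻¹.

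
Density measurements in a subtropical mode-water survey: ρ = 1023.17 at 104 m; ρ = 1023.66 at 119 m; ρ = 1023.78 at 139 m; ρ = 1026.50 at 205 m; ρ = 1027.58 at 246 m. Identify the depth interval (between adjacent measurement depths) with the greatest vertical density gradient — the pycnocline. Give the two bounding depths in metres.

139–205 m

Compute the density gradient over each adjacent pair:
  104–119 m: Δρ/Δz = 0.49/15 = 0.033 kg m⁻⁴
  119–139 m: Δρ/Δz = 0.12/20 = 6.0 × 10⁻³ kg m⁻⁴
  139–205 m: Δρ/Δz = 2.72/66 = 0.041 kg m⁻⁴
  205–246 m: Δρ/Δz = 1.08/41 = 0.026 kg m⁻⁴
The largest gradient is in the 139–205 m interval — the pycnocline.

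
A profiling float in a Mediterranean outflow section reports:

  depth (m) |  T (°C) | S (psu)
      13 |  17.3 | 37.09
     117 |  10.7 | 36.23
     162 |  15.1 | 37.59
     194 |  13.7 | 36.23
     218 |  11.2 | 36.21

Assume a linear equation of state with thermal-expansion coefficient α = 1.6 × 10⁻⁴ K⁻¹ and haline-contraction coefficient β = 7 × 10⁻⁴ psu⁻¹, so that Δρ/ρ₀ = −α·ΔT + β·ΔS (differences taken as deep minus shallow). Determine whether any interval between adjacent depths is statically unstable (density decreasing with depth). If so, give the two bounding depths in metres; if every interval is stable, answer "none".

162–194 m

Evaluate Δρ/ρ₀ = −αΔT + βΔS across each adjacent pair:
  13–117 m: −αΔT+βΔS = −(1.6 × 10⁻⁴)(-6.6)+(7 × 10⁻⁴)(-0.86) = 4.5 × 10⁻⁴ → stable
  117–162 m: −αΔT+βΔS = −(1.6 × 10⁻⁴)(+4.4)+(7 × 10⁻⁴)(+1.36) = 2.5 × 10⁻⁴ → stable
  162–194 m: −αΔT+βΔS = −(1.6 × 10⁻⁴)(-1.4)+(7 × 10⁻⁴)(-1.36) = -7.3 × 10⁻⁴ → UNSTABLE
  194–218 m: −αΔT+βΔS = −(1.6 × 10⁻⁴)(-2.5)+(7 × 10⁻⁴)(-0.02) = 3.9 × 10⁻⁴ → stable
The 162–194 m interval has Δρ < 0: lighter water underlies denser water.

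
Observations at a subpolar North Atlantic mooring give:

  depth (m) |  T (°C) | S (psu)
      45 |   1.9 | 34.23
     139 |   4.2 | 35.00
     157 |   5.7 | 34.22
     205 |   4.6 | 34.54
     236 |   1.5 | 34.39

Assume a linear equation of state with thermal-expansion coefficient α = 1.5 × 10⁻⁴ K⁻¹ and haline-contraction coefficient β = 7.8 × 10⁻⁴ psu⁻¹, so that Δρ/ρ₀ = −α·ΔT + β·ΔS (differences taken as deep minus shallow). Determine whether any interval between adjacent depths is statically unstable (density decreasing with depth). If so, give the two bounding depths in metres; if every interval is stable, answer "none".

Evaluate Δρ/ρ₀ = −αΔT + βΔS across each adjacent pair:
  45–139 m: −αΔT+βΔS = −(1.5 × 10⁻⁴)(+2.3)+(7.8 × 10⁻⁴)(+0.77) = 2.6 × 10⁻⁴ → stable
  139–157 m: −αΔT+βΔS = −(1.5 × 10⁻⁴)(+1.5)+(7.8 × 10⁻⁴)(-0.78) = -8.3 × 10⁻⁴ → UNSTABLE
  157–205 m: −αΔT+βΔS = −(1.5 × 10⁻⁴)(-1.1)+(7.8 × 10⁻⁴)(+0.32) = 4.1 × 10⁻⁴ → stable
  205–236 m: −αΔT+βΔS = −(1.5 × 10⁻⁴)(-3.1)+(7.8 × 10⁻⁴)(-0.15) = 3.5 × 10⁻⁴ → stable
The 139–157 m interval has Δρ < 0: lighter water underlies denser water.

139–157 m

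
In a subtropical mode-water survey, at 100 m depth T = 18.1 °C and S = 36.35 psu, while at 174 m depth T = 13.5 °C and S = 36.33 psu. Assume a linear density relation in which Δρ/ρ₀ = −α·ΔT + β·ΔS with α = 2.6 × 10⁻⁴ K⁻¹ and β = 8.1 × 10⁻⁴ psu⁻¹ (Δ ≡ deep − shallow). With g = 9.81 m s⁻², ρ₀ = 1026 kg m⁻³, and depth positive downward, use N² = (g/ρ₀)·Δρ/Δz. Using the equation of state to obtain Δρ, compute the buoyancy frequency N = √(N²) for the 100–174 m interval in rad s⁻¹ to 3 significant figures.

ΔT = -4.6 K, ΔS = -0.02 psu (deep − shallow).
Δρ/ρ₀ = −αΔT + βΔS = 1.196 × 10⁻³ − 1.62 × 10⁻⁵ = 1.1798 × 10⁻³, so Δρ ≈ 1.210 kg m⁻³.
N² = (g/ρ₀)·Δρ/Δz = g·(Δρ/ρ₀)/Δz = 9.81 × 1.1798 × 10⁻³ / 74 = 1.5640 × 10⁻⁴ s⁻².
N = √(1.5640 × 10⁻⁴) = 0.012506 rad s⁻¹ ≈ 0.0125 rad s⁻¹.

0.0125 rad s⁻¹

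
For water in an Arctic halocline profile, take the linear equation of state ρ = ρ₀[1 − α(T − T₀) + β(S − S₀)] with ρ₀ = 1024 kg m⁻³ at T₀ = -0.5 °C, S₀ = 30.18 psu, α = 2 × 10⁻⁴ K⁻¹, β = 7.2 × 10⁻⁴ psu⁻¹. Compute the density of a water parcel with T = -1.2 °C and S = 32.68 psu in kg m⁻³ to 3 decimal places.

1025.987 kg m⁻³

T − T₀ = -0.7 K, S − S₀ = +2.50 psu.
Bracket = 1 − α·(-0.7) + β·(+2.50) = 1 + (1.94 × 10⁻³) = 1.0019400.
ρ = 1024 × 1.0019400 = 1025.987 kg m⁻³.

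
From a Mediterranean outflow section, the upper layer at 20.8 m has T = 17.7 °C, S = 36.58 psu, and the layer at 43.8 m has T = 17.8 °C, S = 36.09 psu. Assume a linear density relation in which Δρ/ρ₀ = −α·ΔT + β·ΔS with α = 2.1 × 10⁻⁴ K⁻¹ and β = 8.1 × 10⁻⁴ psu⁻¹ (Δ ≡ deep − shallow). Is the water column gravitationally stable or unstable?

unstable

ΔT = 17.8 − 17.7 = +0.1 K and ΔS = 36.09 − 36.58 = -0.49 psu (deep − shallow).
−αΔT = -2.10 × 10⁻⁵; βΔS = -3.969 × 10⁻⁴; sum Δρ/ρ₀ = -4.179 × 10⁻⁴.
Δρ/ρ₀ < 0, so Δρ < 0: deeper water is lighter → statically unstable; the column would overturn.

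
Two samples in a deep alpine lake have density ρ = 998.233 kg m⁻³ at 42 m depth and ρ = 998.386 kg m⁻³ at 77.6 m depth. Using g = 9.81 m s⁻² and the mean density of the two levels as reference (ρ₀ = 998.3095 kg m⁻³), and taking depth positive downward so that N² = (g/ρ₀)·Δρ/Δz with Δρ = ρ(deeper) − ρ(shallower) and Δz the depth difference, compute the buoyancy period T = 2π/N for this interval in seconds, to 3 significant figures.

967 s

Δρ = 998.386 − 998.233 = 0.153 kg m⁻³ over Δz = 77.6 − 42 = 35.6 m.
N² = (9.81/998.3095) × (0.153/35.6) = 4.2232 × 10⁻⁵ s⁻².
N = √(4.2232 × 10⁻⁵) = 6.4986 × 10⁻³ rad s⁻¹, so T = 2π/N = 966.85 s ≈ 967 s.
A positive N² confirms static stability across the interval.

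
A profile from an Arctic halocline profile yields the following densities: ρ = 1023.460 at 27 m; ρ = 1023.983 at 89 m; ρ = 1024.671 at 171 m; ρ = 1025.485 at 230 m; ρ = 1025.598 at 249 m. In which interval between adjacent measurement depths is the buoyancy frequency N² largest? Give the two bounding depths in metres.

171–230 m

Compute the density gradient over each adjacent pair:
  27–89 m: Δρ/Δz = 0.523/62 = 8.4 × 10⁻³ kg m⁻⁴
  89–171 m: Δρ/Δz = 0.688/82 = 8.4 × 10⁻³ kg m⁻⁴
  171–230 m: Δρ/Δz = 0.814/59 = 0.014 kg m⁻⁴
  230–249 m: Δρ/Δz = 0.113/19 = 5.9 × 10⁻³ kg m⁻⁴
The largest gradient is in the 171–230 m interval — the pycnocline.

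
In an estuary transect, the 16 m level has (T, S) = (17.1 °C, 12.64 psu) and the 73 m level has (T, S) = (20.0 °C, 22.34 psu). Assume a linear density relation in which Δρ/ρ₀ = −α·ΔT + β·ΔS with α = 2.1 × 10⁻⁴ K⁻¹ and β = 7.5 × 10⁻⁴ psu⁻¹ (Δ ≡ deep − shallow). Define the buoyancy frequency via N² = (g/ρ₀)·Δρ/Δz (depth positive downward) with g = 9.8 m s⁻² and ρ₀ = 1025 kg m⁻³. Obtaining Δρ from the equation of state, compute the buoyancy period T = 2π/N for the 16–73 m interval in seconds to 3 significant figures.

186 s

ΔT = +2.9 K, ΔS = +9.70 psu (deep − shallow).
Δρ/ρ₀ = −αΔT + βΔS = -6.09 × 10⁻⁴ + 7.275 × 10⁻³ = 6.666 × 10⁻³, so Δρ ≈ 6.833 kg m⁻³.
N² = (g/ρ₀)·Δρ/Δz = g·(Δρ/ρ₀)/Δz = 9.8 × 6.666 × 10⁻³ / 57 = 1.1461 × 10⁻³ s⁻².
N = √(1.1461 × 10⁻³) = 0.033854 rad s⁻¹ → T = 2π/N = 185.60 s ≈ 186 s.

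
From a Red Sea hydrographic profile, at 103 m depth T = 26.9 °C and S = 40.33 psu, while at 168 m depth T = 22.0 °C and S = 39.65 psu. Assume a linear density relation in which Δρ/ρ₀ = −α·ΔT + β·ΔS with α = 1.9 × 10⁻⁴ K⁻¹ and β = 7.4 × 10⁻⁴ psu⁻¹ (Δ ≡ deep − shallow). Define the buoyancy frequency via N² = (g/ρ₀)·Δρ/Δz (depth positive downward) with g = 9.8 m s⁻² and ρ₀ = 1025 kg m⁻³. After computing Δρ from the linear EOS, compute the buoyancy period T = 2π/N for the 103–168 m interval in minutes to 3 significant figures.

ΔT = -4.9 K, ΔS = -0.68 psu (deep − shallow).
Δρ/ρ₀ = −αΔT + βΔS = 9.31 × 10⁻⁴ − 5.032 × 10⁻⁴ = 4.278 × 10⁻⁴, so Δρ ≈ 0.4385 kg m⁻³.
N² = (g/ρ₀)·Δρ/Δz = g·(Δρ/ρ₀)/Δz = 9.8 × 4.278 × 10⁻⁴ / 65 = 6.4499 × 10⁻⁵ s⁻².
N = √(6.4499 × 10⁻⁵) = 8.0311 × 10⁻³ rad s⁻¹ → T = 2π/N = 782.36 s = 13.039 min ≈ 13.0 min.

13.0 min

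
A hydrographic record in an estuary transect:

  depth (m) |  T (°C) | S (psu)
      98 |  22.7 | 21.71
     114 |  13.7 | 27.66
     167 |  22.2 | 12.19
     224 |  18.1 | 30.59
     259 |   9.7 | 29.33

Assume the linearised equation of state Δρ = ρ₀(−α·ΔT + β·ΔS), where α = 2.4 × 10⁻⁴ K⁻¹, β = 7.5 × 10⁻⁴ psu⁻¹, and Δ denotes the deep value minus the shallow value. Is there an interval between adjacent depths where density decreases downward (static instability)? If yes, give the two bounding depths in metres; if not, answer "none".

Evaluate Δρ/ρ₀ = −αΔT + βΔS across each adjacent pair:
  98–114 m: −αΔT+βΔS = −(2.4 × 10⁻⁴)(-9.0)+(7.5 × 10⁻⁴)(+5.95) = 6.6 × 10⁻³ → stable
  114–167 m: −αΔT+βΔS = −(2.4 × 10⁻⁴)(+8.5)+(7.5 × 10⁻⁴)(-15.47) = -0.014 → UNSTABLE
  167–224 m: −αΔT+βΔS = −(2.4 × 10⁻⁴)(-4.1)+(7.5 × 10⁻⁴)(+18.40) = 0.015 → stable
  224–259 m: −αΔT+βΔS = −(2.4 × 10⁻⁴)(-8.4)+(7.5 × 10⁻⁴)(-1.26) = 1.1 × 10⁻³ → stable
The 114–167 m interval has Δρ < 0: lighter water underlies denser water.

114–167 m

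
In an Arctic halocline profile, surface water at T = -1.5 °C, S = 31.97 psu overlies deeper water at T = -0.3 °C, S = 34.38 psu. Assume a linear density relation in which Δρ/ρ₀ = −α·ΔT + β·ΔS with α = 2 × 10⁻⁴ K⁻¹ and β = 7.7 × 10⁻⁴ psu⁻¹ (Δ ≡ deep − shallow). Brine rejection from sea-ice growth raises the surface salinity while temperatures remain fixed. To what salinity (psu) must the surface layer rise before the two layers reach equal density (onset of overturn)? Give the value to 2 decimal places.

Neutral buoyancy requires −α(T_deep − T_surf) + β(S_deep − S_surf′) = 0.
S_surf′ = S_deep − (α/β)·ΔT = 34.38 − (2 × 10⁻⁴/7.7 × 10⁻⁴)·(+1.2) = 34.0683 psu.
Increase required: 34.0683 − 31.97 = 2.0983 psu.

34.07 psu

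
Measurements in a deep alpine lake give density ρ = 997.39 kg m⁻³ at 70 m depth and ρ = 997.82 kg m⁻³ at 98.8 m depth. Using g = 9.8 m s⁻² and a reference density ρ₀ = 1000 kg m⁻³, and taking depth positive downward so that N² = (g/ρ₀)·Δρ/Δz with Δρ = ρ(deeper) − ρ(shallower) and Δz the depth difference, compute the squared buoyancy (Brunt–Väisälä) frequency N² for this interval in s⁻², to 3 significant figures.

Δρ = 997.82 − 997.39 = 0.43 kg m⁻³ over Δz = 98.8 − 70 = 28.8 m.
N² = (9.8/1000) × (0.43/28.8) = 1.4632 × 10⁻⁴ s⁻² ≈ 1.46 × 10⁻⁴ s⁻².

1.46 × 10⁻⁴ s⁻²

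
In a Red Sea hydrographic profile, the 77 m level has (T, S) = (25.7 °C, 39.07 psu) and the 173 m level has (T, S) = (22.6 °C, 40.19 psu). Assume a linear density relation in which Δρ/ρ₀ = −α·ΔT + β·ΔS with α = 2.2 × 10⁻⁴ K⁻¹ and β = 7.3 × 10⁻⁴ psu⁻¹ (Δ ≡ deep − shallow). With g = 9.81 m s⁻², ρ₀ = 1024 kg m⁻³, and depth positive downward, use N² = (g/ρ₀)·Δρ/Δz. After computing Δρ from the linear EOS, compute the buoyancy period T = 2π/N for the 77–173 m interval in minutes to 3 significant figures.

ΔT = -3.1 K, ΔS = +1.12 psu (deep − shallow).
Δρ/ρ₀ = −αΔT + βΔS = 6.82 × 10⁻⁴ + 8.176 × 10⁻⁴ = 1.4996 × 10⁻³, so Δρ ≈ 1.536 kg m⁻³.
N² = (g/ρ₀)·Δρ/Δz = g·(Δρ/ρ₀)/Δz = 9.81 × 1.4996 × 10⁻³ / 96 = 1.5324 × 10⁻⁴ s⁻².
N = √(1.5324 × 10⁻⁴) = 0.012379 rad s⁻¹ → T = 2π/N = 507.57 s = 8.4595 min ≈ 8.46 min.

8.46 min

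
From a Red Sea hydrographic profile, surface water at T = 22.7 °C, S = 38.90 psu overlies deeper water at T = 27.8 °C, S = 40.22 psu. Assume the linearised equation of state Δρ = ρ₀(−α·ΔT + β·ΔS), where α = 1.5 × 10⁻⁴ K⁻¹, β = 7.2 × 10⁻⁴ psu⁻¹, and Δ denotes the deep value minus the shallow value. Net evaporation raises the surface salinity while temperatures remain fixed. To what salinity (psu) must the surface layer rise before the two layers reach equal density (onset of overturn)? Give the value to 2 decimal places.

39.16 psu

Neutral buoyancy requires −α(T_deep − T_surf) + β(S_deep − S_surf′) = 0.
S_surf′ = S_deep − (α/β)·ΔT = 40.22 − (1.5 × 10⁻⁴/7.2 × 10⁻⁴)·(+5.1) = 39.1575 psu.
Increase required: 39.1575 − 38.90 = 0.2575 psu.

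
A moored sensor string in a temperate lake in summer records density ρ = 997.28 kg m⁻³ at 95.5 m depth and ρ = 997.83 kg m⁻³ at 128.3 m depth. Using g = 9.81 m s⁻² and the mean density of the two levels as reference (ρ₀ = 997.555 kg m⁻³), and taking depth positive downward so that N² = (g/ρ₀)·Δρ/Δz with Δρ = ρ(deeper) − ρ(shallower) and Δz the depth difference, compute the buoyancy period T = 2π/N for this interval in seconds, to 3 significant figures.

489 s

Δρ = 997.83 − 997.28 = 0.55 kg m⁻³ over Δz = 128.3 − 95.5 = 32.8 m.
N² = (9.81/997.555) × (0.55/32.8) = 1.6490 × 10⁻⁴ s⁻².
N = √(1.6490 × 10⁻⁴) = 0.012841 rad s⁻¹, so T = 2π/N = 489.31 s ≈ 489 s.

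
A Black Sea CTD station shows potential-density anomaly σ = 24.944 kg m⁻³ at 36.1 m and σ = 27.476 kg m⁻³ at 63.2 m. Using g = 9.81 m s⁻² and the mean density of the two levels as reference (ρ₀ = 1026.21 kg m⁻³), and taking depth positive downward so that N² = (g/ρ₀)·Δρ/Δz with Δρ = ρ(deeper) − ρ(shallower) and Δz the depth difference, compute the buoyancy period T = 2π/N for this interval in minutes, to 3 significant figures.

3.50 min

Δρ = 1027.476 − 1024.944 = 2.532 kg m⁻³ over Δz = 63.2 − 36.1 = 27.1 m.
N² = (9.81/1026.21) × (2.532/27.1) = 8.9316 × 10⁻⁴ s⁻².
N = √(8.9316 × 10⁻⁴) = 0.029886 rad s⁻¹, so T = 2π/N = 210.24 s = 3.5040 min ≈ 3.50 min.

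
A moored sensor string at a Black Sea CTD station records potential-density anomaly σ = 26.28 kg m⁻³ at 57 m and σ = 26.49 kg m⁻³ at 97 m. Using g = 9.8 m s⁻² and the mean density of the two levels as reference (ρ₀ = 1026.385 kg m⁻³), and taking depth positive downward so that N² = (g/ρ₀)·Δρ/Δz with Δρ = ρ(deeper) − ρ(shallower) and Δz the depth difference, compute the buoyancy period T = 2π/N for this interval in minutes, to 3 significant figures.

14.8 min

Δρ = 1026.49 − 1026.28 = 0.21 kg m⁻³ over Δz = 97 − 57 = 40 m.
N² = (9.8/1026.385) × (0.21/40) = 5.0127 × 10⁻⁵ s⁻².
N = √(5.0127 × 10⁻⁵) = 7.0800 × 10⁻³ rad s⁻¹, so T = 2π/N = 887.46 s = 14.791 min ≈ 14.8 min.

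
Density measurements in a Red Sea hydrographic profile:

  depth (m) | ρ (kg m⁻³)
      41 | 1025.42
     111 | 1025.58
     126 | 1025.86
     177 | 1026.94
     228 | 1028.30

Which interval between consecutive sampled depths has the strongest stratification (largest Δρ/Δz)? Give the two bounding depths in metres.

Compute the density gradient over each adjacent pair:
  41–111 m: Δρ/Δz = 0.16/70 = 2.3 × 10⁻³ kg m⁻⁴
  111–126 m: Δρ/Δz = 0.28/15 = 0.019 kg m⁻⁴
  126–177 m: Δρ/Δz = 1.08/51 = 0.021 kg m⁻⁴
  177–228 m: Δρ/Δz = 1.36/51 = 0.027 kg m⁻⁴
The largest gradient is in the 177–228 m interval — the pycnocline.

177–228 m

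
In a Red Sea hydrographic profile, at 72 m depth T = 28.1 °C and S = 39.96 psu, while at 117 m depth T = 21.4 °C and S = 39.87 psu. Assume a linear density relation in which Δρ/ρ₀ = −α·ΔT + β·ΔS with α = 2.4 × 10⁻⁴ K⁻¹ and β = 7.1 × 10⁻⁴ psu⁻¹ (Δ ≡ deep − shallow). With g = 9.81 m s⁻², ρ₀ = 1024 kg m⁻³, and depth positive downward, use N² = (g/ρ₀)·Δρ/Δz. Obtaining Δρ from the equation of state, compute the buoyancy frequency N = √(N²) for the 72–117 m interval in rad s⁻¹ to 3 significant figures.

ΔT = -6.7 K, ΔS = -0.09 psu (deep − shallow).
Δρ/ρ₀ = −αΔT + βΔS = 1.608 × 10⁻³ − 6.39 × 10⁻⁵ = 1.5441 × 10⁻³, so Δρ ≈ 1.581 kg m⁻³.
N² = (g/ρ₀)·Δρ/Δz = g·(Δρ/ρ₀)/Δz = 9.81 × 1.5441 × 10⁻³ / 45 = 3.3661 × 10⁻⁴ s⁻².
N = √(3.3661 × 10⁻⁴) = 0.018347 rad s⁻¹ ≈ 0.0183 rad s⁻¹.

0.0183 rad s⁻¹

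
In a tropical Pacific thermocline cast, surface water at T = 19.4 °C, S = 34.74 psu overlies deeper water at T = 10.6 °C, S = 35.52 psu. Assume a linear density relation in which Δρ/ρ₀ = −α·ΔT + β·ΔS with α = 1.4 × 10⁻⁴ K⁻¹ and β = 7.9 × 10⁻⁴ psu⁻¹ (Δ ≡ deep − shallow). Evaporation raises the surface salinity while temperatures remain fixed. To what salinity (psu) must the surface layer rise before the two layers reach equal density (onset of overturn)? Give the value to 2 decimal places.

37.08 psu

Neutral buoyancy requires −α(T_deep − T_surf) + β(S_deep − S_surf′) = 0.
S_surf′ = S_deep − (α/β)·ΔT = 35.52 − (1.4 × 10⁻⁴/7.9 × 10⁻⁴)·(-8.8) = 37.0795 psu.
Increase required: 37.0795 − 34.74 = 2.3395 psu.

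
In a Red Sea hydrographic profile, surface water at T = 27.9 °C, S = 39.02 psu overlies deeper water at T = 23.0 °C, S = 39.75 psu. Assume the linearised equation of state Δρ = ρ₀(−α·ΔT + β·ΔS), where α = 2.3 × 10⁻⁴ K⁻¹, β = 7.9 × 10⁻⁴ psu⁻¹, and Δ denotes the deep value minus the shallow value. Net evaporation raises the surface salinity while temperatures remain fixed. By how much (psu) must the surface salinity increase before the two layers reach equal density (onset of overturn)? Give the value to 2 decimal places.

2.16 psu

Neutral buoyancy requires −α(T_deep − T_surf) + β(S_deep − S_surf′) = 0.
S_surf′ = S_deep − (α/β)·ΔT = 39.75 − (2.3 × 10⁻⁴/7.9 × 10⁻⁴)·(-4.9) = 41.1766 psu.
Increase required: 41.1766 − 39.02 = 2.1566 psu.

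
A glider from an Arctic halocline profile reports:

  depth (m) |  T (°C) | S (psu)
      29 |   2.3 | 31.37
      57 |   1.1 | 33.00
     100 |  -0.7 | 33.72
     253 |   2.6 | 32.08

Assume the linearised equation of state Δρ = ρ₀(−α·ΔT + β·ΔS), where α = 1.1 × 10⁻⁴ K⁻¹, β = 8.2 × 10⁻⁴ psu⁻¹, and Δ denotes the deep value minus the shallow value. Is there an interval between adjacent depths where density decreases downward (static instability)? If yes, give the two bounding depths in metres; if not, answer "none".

100–253 m

Evaluate Δρ/ρ₀ = −αΔT + βΔS across each adjacent pair:
  29–57 m: −αΔT+βΔS = −(1.1 × 10⁻⁴)(-1.2)+(8.2 × 10⁻⁴)(+1.63) = 1.5 × 10⁻³ → stable
  57–100 m: −αΔT+βΔS = −(1.1 × 10⁻⁴)(-1.8)+(8.2 × 10⁻⁴)(+0.72) = 7.9 × 10⁻⁴ → stable
  100–253 m: −αΔT+βΔS = −(1.1 × 10⁻⁴)(+3.3)+(8.2 × 10⁻⁴)(-1.64) = -1.7 × 10⁻³ → UNSTABLE
The 100–253 m interval has Δρ < 0: lighter water underlies denser water.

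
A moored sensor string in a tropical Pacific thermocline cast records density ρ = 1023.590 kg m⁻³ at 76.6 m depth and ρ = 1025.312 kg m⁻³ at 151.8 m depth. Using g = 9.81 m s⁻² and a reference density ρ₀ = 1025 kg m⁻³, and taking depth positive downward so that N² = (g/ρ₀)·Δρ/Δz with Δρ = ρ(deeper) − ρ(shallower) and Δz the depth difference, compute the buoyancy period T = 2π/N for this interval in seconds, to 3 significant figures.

424 s

Δρ = 1025.312 − 1023.590 = 1.722 kg m⁻³ over Δz = 151.8 − 76.6 = 75.2 m.
N² = (9.81/1025) × (1.722/75.2) = 2.1916 × 10⁻⁴ s⁻².
N = √(2.1916 × 10⁻⁴) = 0.014804 rad s⁻¹, so T = 2π/N = 424.42 s ≈ 424 s.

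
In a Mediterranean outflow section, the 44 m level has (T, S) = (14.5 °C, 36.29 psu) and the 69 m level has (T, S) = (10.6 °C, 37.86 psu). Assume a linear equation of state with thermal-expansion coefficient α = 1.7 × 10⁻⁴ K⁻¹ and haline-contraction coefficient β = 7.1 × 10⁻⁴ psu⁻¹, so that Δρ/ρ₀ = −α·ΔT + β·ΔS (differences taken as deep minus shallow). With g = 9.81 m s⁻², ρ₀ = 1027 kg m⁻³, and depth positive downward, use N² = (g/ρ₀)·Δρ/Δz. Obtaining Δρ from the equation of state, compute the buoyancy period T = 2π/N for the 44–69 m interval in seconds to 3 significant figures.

ΔT = -3.9 K, ΔS = +1.57 psu (deep − shallow).
Δρ/ρ₀ = −αΔT + βΔS = 6.63 × 10⁻⁴ + 1.1147 × 10⁻³ = 1.7777 × 10⁻³, so Δρ ≈ 1.826 kg m⁻³.
N² = (g/ρ₀)·Δρ/Δz = g·(Δρ/ρ₀)/Δz = 9.81 × 1.7777 × 10⁻³ / 25 = 6.9757 × 10⁻⁴ s⁻².
N = √(6.9757 × 10⁻⁴) = 0.026412 rad s⁻¹ → T = 2π/N = 237.89 s ≈ 238 s.

238 s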